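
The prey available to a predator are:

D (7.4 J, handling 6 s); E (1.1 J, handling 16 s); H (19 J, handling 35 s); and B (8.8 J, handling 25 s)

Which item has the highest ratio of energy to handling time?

D

In descending order of E/h:
D: 7.4/6 = 1.23 J/s
H: 19/35 = 0.543 J/s
B: 8.8/25 = 0.352 J/s
E: 1.1/16 = 0.0688 J/s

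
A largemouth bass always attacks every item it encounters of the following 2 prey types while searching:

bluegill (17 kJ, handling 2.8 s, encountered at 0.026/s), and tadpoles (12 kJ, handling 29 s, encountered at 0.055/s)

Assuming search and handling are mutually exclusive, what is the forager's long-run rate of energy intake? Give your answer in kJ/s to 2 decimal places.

R = (0.026×17 + 0.055×12) / (1 + 0.026×2.8 + 0.055×29) = 1.102/2.668 = 0.4131 kJ/s.

0.41 kJ/s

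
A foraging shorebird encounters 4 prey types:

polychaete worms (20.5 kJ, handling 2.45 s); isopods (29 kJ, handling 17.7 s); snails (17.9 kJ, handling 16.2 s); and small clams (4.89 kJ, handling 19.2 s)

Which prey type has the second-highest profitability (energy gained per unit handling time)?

isopods

In descending order of E/h:
polychaete worms: 20.5/2.45 = 8.37 kJ/s
isopods: 29/17.7 = 1.64 kJ/s
snails: 17.9/16.2 = 1.1 kJ/s
small clams: 4.89/19.2 = 0.255 kJ/s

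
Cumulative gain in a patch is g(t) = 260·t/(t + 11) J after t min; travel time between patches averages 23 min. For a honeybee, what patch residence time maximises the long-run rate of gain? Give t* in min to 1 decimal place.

15.9 min

Optimal t* satisfies g'(t*) = g(t*)/(T + t*).
g'(t) = 260·11/(t + 11)². Setting 260·11/(t+11)² = 260t/[(t+11)(23+t)] gives 11(23+t) = t(t+11), so t² = 11×23 = 253.
t* = √253 = 15.91 min.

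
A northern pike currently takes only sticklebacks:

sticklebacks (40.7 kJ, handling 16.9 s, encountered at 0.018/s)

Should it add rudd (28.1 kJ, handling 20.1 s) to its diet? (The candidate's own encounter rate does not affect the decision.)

Current rate: (0.018×40.7)/(1 + 0.018×16.9) = 0.5617 kJ/s.
Profitability of rudd: 28.1/20.1 = 1.398 kJ/s.
Since 1.398 > R, including rudd increases the long-run rate.

Yes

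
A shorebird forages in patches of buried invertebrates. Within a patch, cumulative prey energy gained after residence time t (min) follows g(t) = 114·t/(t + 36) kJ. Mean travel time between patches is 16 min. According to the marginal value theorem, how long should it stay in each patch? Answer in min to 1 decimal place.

Optimal t* satisfies g'(t*) = g(t*)/(T + t*).
g'(t) = 114·36/(t + 36)². Setting 114·36/(t+36)² = 114t/[(t+36)(16+t)] gives 36(16+t) = t(t+36), so t² = 36×16 = 576.
t* = √576 = 24 min.

24.0 min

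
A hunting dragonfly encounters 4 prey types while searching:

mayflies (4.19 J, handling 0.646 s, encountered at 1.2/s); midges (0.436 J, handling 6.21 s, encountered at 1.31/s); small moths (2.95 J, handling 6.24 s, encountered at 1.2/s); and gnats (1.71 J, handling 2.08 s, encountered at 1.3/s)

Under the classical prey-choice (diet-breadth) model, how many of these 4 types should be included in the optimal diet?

1

Profitabilities (E/h, J/s): mayflies 6.49, gnats 0.822, small moths 0.473, midges 0.0702. Add prey in this order while the next type's profitability exceeds the intake rate on those already taken.
Rate on top 1: 2.832. gnats: 0.822 < 2.832 → exclude; stop.
Optimal diet: mayflies — 1 of 4 types.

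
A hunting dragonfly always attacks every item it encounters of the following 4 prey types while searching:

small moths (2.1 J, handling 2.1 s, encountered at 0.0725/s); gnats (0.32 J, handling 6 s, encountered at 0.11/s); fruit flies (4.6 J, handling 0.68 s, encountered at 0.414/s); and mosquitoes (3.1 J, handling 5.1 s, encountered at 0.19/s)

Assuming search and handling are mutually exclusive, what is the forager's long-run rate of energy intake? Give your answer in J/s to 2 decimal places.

Energy encountered per unit search time: 0.0725×2.1 + 0.11×0.32 + 0.414×4.6 + 0.19×3.1 = 2.681 J/s.
Handling time per unit search time: 0.0725×2.1 + 0.11×6 + 0.414×0.68 + 0.19×5.1 = 2.063.
Rate = 2.681/(1 + 2.063) = 0.8753 J/s.

0.88 J/s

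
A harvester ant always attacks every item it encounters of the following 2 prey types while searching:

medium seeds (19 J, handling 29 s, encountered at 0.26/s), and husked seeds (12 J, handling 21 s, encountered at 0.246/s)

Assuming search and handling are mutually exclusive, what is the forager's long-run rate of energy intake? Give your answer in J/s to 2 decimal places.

Energy encountered per unit search time: 0.26×19 + 0.246×12 = 7.892 J/s.
Handling time per unit search time: 0.26×29 + 0.246×21 = 12.71.
Rate = 7.892/(1 + 12.71) = 0.5758 J/s.

0.58 J/s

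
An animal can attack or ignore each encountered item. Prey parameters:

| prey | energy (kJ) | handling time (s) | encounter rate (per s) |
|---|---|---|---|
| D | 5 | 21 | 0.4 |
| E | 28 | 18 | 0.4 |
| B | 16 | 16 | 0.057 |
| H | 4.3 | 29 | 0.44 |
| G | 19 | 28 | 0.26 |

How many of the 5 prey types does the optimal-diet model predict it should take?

E/h in descending order: E 1.56, B 1, G 0.679, D 0.238, H 0.148 kJ/s. The optimal diet is the largest prefix of this list for which every included type satisfies E_i/h_i > R on the types above it.
Rate on top 1: 1.366. B: 1 < 1.366 → exclude; stop.
Optimal diet: E — 1 of 5 types.

1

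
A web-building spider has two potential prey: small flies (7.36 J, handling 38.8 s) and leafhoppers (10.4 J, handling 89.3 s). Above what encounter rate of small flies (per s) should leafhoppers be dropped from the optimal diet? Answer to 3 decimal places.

Drop leafhoppers once their profitability E₂/h₂ falls below the rate achievable on small flies alone: E₂/h₂ = λE₁/(1 + λh₁).
Solve for λ: λE₁h₂ = E₂(1 + λh₁) → λ(E₁h₂ − E₂h₁) = E₂ → λ = E₂/(E₁h₂ − E₂h₁).
λ = 10.4/(7.36×89.3 − 10.4×38.8) = 10.4/253.7 = 0.04099 per s.

0.041 per s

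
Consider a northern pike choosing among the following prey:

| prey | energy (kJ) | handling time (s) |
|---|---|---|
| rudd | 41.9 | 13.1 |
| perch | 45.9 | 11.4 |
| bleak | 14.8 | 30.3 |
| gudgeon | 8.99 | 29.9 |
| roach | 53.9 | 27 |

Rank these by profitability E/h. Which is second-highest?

In descending order of E/h:
perch: 45.9/11.4 = 4.03 kJ/s
rudd: 41.9/13.1 = 3.2 kJ/s
roach: 53.9/27 = 2 kJ/s
bleak: 14.8/30.3 = 0.488 kJ/s
gudgeon: 8.99/29.9 = 0.301 kJ/s

rudd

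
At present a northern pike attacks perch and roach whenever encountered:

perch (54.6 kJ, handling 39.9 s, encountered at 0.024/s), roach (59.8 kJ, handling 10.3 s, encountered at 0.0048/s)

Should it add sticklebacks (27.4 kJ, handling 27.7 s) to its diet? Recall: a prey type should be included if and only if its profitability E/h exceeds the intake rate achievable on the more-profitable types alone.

Yes

On perch and roach alone, R = ΣλE/(1+Σλh) = 1.597/2.007 = 0.7959 kJ/s.
sticklebacks: E/h = 27.4/27.7 = 0.9892 kJ/s.
0.9892 > 0.7959, so adding sticklebacks raises the average — include it.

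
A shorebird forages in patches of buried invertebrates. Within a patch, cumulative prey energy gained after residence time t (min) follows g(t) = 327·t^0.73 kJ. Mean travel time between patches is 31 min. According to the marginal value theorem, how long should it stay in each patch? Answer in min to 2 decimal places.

83.81 min

By the marginal value theorem, leave when the instantaneous gain rate g'(t) equals the habitat-wide average g(t)/(T + t).
g'(t) = 0.73·327·t^-0.27. Setting 0.73·327·t^-0.27 = 327·t^0.73/(31+t) gives 0.73(31+t) = t, so 0.27·t = 0.73×31.
t* = 0.73×31/0.27 = 83.81 min.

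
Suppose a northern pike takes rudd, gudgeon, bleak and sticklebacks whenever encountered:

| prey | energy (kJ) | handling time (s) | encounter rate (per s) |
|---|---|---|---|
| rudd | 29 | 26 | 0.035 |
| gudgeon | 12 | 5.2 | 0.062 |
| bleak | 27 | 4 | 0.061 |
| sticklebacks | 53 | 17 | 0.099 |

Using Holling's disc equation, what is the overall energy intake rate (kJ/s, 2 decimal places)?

2.08 kJ/s

Energy encountered per unit search time: 0.035×29 + 0.062×12 + 0.061×27 + 0.099×53 = 8.653 kJ/s.
Handling time per unit search time: 0.035×26 + 0.062×5.2 + 0.061×4 + 0.099×17 = 3.159.
Rate = 8.653/(1 + 3.159) = 2.08 kJ/s.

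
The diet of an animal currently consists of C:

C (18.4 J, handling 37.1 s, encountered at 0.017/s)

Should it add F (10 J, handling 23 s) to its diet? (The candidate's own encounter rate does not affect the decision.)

Yes

Intake rate on the current diet: R = (0.017×18.4) / (1 + 0.017×37.1) = 0.3128/1.631 = 0.1918 J/s.
F: E/h = 10/23 = 0.4348 J/s.
0.4348 > 0.1918, so adding F raises the average — include it.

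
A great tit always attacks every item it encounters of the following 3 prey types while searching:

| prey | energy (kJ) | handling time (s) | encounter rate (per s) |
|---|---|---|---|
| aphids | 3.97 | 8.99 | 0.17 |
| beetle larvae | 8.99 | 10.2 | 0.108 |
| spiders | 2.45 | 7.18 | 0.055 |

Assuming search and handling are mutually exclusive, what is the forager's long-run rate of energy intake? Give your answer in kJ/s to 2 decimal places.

R = (0.17×3.97 + 0.108×8.99 + 0.055×2.45) / (1 + 0.17×8.99 + 0.108×10.2 + 0.055×7.18) = 1.781/4.025 = 0.4424 kJ/s.

0.44 kJ/s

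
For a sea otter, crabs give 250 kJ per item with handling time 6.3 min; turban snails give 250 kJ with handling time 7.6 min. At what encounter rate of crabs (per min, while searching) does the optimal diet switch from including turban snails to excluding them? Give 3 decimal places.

0.769 per min

Drop turban snails once their profitability E₂/h₂ falls below the rate achievable on crabs alone: E₂/h₂ = λE₁/(1 + λh₁).
Solve for λ: λE₁h₂ = E₂(1 + λh₁) → λ(E₁h₂ − E₂h₁) = E₂ → λ = E₂/(E₁h₂ − E₂h₁).
λ = 250/(250×7.6 − 250×6.3) = 250/325 = 0.7692 per min.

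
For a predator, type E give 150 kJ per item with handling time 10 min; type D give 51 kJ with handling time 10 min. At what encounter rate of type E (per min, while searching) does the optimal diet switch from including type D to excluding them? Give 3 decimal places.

The zero-one rule: include type D iff E₂/h₂ > λE₁/(1+λh₁). Equality gives the switch point.
λE₁h₂ = E₂ + λE₂h₁ ⇒ λ = E₂/(E₁h₂ − E₂h₁) = 51/(1500 − 510) = 0.05152 per min.

0.052 per min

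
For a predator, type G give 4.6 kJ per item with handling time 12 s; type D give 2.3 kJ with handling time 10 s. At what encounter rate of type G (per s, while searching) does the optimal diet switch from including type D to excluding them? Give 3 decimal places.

The zero-one rule: include type D iff E₂/h₂ > λE₁/(1+λh₁). Equality gives the switch point.
λE₁h₂ = E₂ + λE₂h₁ ⇒ λ = E₂/(E₁h₂ − E₂h₁) = 2.3/(46 − 27.6) = 0.125 per s.

0.125 per s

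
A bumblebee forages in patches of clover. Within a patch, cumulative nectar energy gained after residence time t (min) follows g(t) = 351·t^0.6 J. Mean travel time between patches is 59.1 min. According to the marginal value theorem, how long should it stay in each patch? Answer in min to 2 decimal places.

88.65 min

Maximise g(t)/(T+t): set derivative to zero → g'(t)(T+t) = g(t).
g'(t) = 0.6·351·t^-0.4. Setting 0.6·351·t^-0.4 = 351·t^0.6/(59.1+t) gives 0.6(59.1+t) = t, so 0.40·t = 0.6×59.1.
t* = 0.6×59.1/0.40 = 88.65 min.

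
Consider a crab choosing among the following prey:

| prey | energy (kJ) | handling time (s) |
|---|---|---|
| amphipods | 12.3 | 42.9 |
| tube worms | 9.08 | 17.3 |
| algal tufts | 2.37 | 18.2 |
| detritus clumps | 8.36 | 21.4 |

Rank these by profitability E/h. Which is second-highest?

In descending order of E/h:
tube worms: 9.08/17.3 = 0.525 kJ/s
detritus clumps: 8.36/21.4 = 0.391 kJ/s
amphipods: 12.3/42.9 = 0.287 kJ/s
algal tufts: 2.37/18.2 = 0.13 kJ/s

detritus clumps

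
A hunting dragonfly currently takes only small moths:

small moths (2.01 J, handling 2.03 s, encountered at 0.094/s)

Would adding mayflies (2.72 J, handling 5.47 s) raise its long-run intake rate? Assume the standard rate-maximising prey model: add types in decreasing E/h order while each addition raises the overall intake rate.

Current rate: (0.094×2.01)/(1 + 0.094×2.03) = 0.1587 J/s.
Profitability of mayflies: 2.72/5.47 = 0.4973 J/s.
0.4973 > 0.1587, so adding mayflies raises the average — include it.

Yes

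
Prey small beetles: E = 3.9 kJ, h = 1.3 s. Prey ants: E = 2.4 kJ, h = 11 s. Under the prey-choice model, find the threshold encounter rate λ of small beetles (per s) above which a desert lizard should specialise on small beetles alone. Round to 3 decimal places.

Drop ants once their profitability E₂/h₂ falls below the rate achievable on small beetles alone: E₂/h₂ = λE₁/(1 + λh₁).
Solve for λ: λE₁h₂ = E₂(1 + λh₁) → λ(E₁h₂ − E₂h₁) = E₂ → λ = E₂/(E₁h₂ − E₂h₁).
λ = 2.4/(3.9×11 − 2.4×1.3) = 2.4/39.78 = 0.06033 per s.

0.060 per s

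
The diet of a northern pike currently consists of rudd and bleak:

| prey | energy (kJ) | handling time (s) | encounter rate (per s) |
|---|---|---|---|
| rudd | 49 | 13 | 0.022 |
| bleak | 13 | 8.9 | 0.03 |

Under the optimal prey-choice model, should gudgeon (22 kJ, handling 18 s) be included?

Yes

Current rate: (0.022×49 + 0.03×13)/(1 + 0.022×13 + 0.03×8.9) = 0.9453 kJ/s.
Profitability of gudgeon: 22/18 = 1.222 kJ/s.
Since 1.222 > R, including gudgeon increases the long-run rate.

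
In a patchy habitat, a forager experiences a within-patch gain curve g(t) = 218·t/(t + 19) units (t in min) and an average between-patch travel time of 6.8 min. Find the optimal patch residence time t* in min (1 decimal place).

Maximise g(t)/(T+t): set derivative to zero → g'(t)(T+t) = g(t).
g'(t) = 218·19/(t + 19)². Setting 218·19/(t+19)² = 218t/[(t+19)(6.8+t)] gives 19(6.8+t) = t(t+19), so t² = 19×6.8 = 129.2.
t* = √129.2 = 11.37 min.

11.4 min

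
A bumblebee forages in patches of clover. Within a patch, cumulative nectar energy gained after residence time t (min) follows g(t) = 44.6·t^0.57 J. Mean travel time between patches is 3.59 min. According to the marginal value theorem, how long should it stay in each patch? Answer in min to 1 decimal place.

By the marginal value theorem, leave when the instantaneous gain rate g'(t) equals the habitat-wide average g(t)/(T + t).
g'(t) = 0.57·44.6·t^-0.43. Setting 0.57·44.6·t^-0.43 = 44.6·t^0.57/(3.59+t) gives 0.57(3.59+t) = t, so 0.43·t = 0.57×3.59.
t* = 0.57×3.59/0.43 = 4.759 min.

4.8 min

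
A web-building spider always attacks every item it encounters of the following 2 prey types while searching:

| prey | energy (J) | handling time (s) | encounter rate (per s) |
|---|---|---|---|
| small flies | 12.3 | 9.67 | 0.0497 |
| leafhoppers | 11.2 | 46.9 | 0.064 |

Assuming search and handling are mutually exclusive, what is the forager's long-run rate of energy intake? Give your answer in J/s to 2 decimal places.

R = Σλ_iE_i / (1 + Σλ_ih_i)
Numerator: 0.0497×12.3 + 0.064×11.2 = 1.328
Denominator: 1 + 0.0497×9.67 + 0.064×46.9 = 4.482
R = 1.328/4.482 = 0.2963 J/s

0.30 J/s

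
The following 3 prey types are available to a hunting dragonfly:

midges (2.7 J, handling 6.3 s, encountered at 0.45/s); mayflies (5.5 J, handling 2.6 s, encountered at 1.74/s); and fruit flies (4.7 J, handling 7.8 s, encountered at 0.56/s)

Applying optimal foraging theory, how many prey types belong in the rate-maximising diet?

Rank by E/h (J/s): mayflies 2.12, fruit flies 0.603, midges 0.429. Include each in turn until the next type's E/h falls below the running intake rate.
Rate on top 1: 1.732. fruit flies: 0.603 < 1.732 → exclude; stop.
Optimal diet: mayflies — 1 of 3 types.

1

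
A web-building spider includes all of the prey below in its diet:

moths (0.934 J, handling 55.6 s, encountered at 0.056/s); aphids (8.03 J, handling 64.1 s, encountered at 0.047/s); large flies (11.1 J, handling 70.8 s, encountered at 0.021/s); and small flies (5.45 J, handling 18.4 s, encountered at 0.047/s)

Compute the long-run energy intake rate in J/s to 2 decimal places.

Energy encountered per unit search time: 0.056×0.934 + 0.047×8.03 + 0.021×11.1 + 0.047×5.45 = 0.919 J/s.
Handling time per unit search time: 0.056×55.6 + 0.047×64.1 + 0.021×70.8 + 0.047×18.4 = 8.478.
Rate = 0.919/(1 + 8.478) = 0.09696 J/s.

0.10 J/s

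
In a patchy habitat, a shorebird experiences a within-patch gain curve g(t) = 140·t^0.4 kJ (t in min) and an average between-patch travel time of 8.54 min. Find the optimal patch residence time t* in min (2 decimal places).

5.69 min

By the marginal value theorem, leave when the instantaneous gain rate g'(t) equals the habitat-wide average g(t)/(T + t).
g'(t) = 0.4·140·t^-0.6. Setting 0.4·140·t^-0.6 = 140·t^0.4/(8.54+t) gives 0.4(8.54+t) = t, so 0.60·t = 0.4×8.54.
t* = 0.4×8.54/0.60 = 5.693 min.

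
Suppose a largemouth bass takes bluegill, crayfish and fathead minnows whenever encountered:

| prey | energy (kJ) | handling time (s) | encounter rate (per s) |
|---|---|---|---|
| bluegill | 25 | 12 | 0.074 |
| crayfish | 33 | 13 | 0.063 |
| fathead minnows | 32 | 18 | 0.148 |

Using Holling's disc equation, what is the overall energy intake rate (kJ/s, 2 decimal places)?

R = (0.074×25 + 0.063×33 + 0.148×32) / (1 + 0.074×12 + 0.063×13 + 0.148×18) = 8.665/5.371 = 1.613 kJ/s.

1.61 kJ/s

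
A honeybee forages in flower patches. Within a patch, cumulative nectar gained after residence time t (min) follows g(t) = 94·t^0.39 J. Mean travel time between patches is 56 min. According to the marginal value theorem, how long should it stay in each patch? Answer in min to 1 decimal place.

Optimal t* satisfies g'(t*) = g(t*)/(T + t*).
g'(t) = 0.39·94·t^-0.61. Setting 0.39·94·t^-0.61 = 94·t^0.39/(56+t) gives 0.39(56+t) = t, so 0.61·t = 0.39×56.
t* = 0.39×56/0.61 = 35.8 min.

35.8 min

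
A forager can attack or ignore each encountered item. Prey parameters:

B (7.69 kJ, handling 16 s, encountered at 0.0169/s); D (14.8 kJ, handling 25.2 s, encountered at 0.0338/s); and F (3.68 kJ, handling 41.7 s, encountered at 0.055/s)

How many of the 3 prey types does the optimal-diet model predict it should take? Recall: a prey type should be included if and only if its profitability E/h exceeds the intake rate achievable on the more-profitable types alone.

2

Rank by E/h (kJ/s): D 0.587, B 0.481, F 0.0882. Include each in turn until the next type's E/h falls below the running intake rate.
Rate on top 1: 0.2701. B: 0.481 > 0.2701 → include.
Rate on top 2: 0.297. F: 0.0882 < 0.297 → exclude; stop.
Optimal diet: D, B — 2 of 3 types.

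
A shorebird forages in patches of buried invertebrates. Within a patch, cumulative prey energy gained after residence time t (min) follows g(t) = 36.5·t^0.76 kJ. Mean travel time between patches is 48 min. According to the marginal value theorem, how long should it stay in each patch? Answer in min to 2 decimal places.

152.00 min

Maximise g(t)/(T+t): set derivative to zero → g'(t)(T+t) = g(t).
g'(t) = 0.76·36.5·t^-0.24. Setting 0.76·36.5·t^-0.24 = 36.5·t^0.76/(48+t) gives 0.76(48+t) = t, so 0.24·t = 0.76×48.
t* = 0.76×48/0.24 = 152 min.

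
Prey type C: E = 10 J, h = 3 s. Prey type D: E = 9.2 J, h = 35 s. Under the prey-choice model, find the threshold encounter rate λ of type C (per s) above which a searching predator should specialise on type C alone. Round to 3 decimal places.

0.029 per s

Drop type D once their profitability E₂/h₂ falls below the rate achievable on type C alone: E₂/h₂ = λE₁/(1 + λh₁).
Solve for λ: λE₁h₂ = E₂(1 + λh₁) → λ(E₁h₂ − E₂h₁) = E₂ → λ = E₂/(E₁h₂ − E₂h₁).
λ = 9.2/(10×35 − 9.2×3) = 9.2/322.4 = 0.02854 per s.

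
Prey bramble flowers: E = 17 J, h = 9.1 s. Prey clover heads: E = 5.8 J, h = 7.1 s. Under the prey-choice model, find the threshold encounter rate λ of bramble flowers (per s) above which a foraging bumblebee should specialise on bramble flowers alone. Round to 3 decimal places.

The zero-one rule: include clover heads iff E₂/h₂ > λE₁/(1+λh₁). Equality gives the switch point.
λE₁h₂ = E₂ + λE₂h₁ ⇒ λ = E₂/(E₁h₂ − E₂h₁) = 5.8/(120.7 − 52.78) = 0.08539 per s.

0.085 per s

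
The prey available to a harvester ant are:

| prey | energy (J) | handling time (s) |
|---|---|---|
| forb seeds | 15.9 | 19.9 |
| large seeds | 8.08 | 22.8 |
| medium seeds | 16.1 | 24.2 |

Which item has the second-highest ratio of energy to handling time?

In descending order of E/h:
forb seeds: 15.9/19.9 = 0.799 J/s
medium seeds: 16.1/24.2 = 0.665 J/s
large seeds: 8.08/22.8 = 0.354 J/s

medium seeds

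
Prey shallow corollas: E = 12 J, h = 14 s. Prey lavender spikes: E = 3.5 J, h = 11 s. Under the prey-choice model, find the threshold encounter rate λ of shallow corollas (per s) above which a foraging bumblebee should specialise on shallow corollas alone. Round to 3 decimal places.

0.042 per s

Drop lavender spikes once their profitability E₂/h₂ falls below the rate achievable on shallow corollas alone: E₂/h₂ = λE₁/(1 + λh₁).
Solve for λ: λE₁h₂ = E₂(1 + λh₁) → λ(E₁h₂ − E₂h₁) = E₂ → λ = E₂/(E₁h₂ − E₂h₁).
λ = 3.5/(12×11 − 3.5×14) = 3.5/83 = 0.04217 per s.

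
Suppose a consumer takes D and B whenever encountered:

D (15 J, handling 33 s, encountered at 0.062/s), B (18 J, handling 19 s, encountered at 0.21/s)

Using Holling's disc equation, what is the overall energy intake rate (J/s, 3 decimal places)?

0.669 J/s

Energy encountered per unit search time: 0.062×15 + 0.21×18 = 4.71 J/s.
Handling time per unit search time: 0.062×33 + 0.21×19 = 6.036.
Rate = 4.71/(1 + 6.036) = 0.6694 J/s.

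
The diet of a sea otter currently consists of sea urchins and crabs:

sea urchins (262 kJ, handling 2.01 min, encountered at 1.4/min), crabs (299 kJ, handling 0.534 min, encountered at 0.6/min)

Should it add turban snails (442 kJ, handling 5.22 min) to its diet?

No

On sea urchins and crabs alone, R = ΣλE/(1+Σλh) = 546.2/4.134 = 132.1 kJ/min.
Profitability of turban snails: 442/5.22 = 84.67 kJ/min.
Since 84.67 < R, time spent handling turban snails is better spent searching.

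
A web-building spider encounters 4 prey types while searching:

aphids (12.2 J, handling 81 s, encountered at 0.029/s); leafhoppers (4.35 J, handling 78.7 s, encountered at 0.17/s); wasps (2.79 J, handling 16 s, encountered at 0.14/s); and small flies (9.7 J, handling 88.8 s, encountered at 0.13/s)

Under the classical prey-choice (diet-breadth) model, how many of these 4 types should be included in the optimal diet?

E/h in descending order: wasps 0.174, aphids 0.151, small flies 0.109, leafhoppers 0.0553 J/s. The optimal diet is the largest prefix of this list for which every included type satisfies E_i/h_i > R on the types above it.
Rate on top 1: 0.1206. aphids: 0.151 > 0.1206 → include.
Rate on top 2: 0.1332. small flies: 0.109 < 0.1332 → exclude; stop.
Optimal diet: wasps, aphids — 2 of 4 types.

2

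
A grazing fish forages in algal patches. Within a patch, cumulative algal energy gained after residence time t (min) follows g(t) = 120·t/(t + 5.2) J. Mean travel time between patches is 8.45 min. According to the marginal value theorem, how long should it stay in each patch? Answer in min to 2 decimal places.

6.63 min

Maximise g(t)/(T+t): set derivative to zero → g'(t)(T+t) = g(t).
g'(t) = 120·5.2/(t + 5.2)². Setting 120·5.2/(t+5.2)² = 120t/[(t+5.2)(8.45+t)] gives 5.2(8.45+t) = t(t+5.2), so t² = 5.2×8.45 = 43.94.
t* = √43.94 = 6.629 min.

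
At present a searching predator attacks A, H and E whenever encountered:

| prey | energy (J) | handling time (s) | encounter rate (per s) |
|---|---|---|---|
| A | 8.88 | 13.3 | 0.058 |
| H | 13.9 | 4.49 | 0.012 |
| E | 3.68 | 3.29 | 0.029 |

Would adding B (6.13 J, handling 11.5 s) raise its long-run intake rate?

Yes

On A, H and E alone, R = ΣλE/(1+Σλh) = 0.7886/1.921 = 0.4106 J/s.
B: E/h = 6.13/11.5 = 0.533 J/s.
0.533 > 0.4106, so adding B raises the average — include it.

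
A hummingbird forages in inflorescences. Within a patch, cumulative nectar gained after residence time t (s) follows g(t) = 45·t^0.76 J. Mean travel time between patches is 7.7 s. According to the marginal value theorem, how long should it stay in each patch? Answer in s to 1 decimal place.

24.4 s

Optimal t* satisfies g'(t*) = g(t*)/(T + t*).
g'(t) = 0.76·45·t^-0.24. Setting 0.76·45·t^-0.24 = 45·t^0.76/(7.7+t) gives 0.76(7.7+t) = t, so 0.24·t = 0.76×7.7.
t* = 0.76×7.7/0.24 = 24.38 s.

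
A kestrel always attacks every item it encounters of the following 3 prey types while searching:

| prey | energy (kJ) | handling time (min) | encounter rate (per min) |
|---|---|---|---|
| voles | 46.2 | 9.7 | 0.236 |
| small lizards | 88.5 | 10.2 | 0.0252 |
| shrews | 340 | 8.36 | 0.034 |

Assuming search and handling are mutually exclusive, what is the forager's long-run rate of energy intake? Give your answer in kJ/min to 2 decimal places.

R = (0.236×46.2 + 0.0252×88.5 + 0.034×340) / (1 + 0.236×9.7 + 0.0252×10.2 + 0.034×8.36) = 24.69/3.83 = 6.447 kJ/min.

6.45 kJ/min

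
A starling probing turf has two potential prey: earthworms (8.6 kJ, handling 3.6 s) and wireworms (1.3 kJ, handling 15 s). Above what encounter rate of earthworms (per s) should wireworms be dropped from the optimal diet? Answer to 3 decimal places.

0.010 per s

The zero-one rule: include wireworms iff E₂/h₂ > λE₁/(1+λh₁). Equality gives the switch point.
λE₁h₂ = E₂ + λE₂h₁ ⇒ λ = E₂/(E₁h₂ − E₂h₁) = 1.3/(129 − 4.68) = 0.01046 per s.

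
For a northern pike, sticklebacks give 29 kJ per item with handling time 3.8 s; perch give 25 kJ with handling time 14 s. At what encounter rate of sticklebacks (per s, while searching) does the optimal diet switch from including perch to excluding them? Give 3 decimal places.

Drop perch once their profitability E₂/h₂ falls below the rate achievable on sticklebacks alone: E₂/h₂ = λE₁/(1 + λh₁).
Solve for λ: λE₁h₂ = E₂(1 + λh₁) → λ(E₁h₂ − E₂h₁) = E₂ → λ = E₂/(E₁h₂ − E₂h₁).
λ = 25/(29×14 − 25×3.8) = 25/311 = 0.08039 per s.

0.080 per s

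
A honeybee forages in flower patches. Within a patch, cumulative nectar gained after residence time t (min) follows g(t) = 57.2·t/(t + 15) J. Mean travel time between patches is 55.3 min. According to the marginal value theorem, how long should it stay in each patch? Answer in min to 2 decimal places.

28.80 min

Maximise g(t)/(T+t): set derivative to zero → g'(t)(T+t) = g(t).
g'(t) = 57.2·15/(t + 15)². Setting 57.2·15/(t+15)² = 57.2t/[(t+15)(55.3+t)] gives 15(55.3+t) = t(t+15), so t² = 15×55.3 = 829.5.
t* = √829.5 = 28.8 min.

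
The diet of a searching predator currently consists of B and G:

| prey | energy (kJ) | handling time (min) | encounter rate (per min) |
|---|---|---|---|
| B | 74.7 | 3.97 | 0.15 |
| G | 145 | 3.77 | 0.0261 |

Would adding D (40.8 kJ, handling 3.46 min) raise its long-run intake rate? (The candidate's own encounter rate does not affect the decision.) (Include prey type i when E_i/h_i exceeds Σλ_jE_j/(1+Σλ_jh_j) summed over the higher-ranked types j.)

Yes

Intake rate on the current diet: R = (0.15×74.7 + 0.0261×145) / (1 + 0.15×3.97 + 0.0261×3.77) = 14.99/1.694 = 8.849 kJ/min.
Profitability of D: 40.8/3.46 = 11.79 kJ/min.
11.79 > 8.849, so adding D raises the average — include it.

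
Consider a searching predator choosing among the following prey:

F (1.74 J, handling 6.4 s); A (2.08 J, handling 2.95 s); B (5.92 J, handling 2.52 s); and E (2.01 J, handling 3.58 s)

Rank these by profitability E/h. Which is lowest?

In descending order of E/h:
B: 5.92/2.52 = 2.35 J/s
A: 2.08/2.95 = 0.705 J/s
E: 2.01/3.58 = 0.561 J/s
F: 1.74/6.4 = 0.272 J/s

F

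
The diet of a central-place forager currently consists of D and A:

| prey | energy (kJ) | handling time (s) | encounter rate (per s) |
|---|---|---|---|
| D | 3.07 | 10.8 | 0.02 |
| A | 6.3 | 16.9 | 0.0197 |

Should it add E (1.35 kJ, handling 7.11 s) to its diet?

Yes

On D and A alone, R = ΣλE/(1+Σλh) = 0.1855/1.549 = 0.1198 kJ/s.
E: E/h = 1.35/7.11 = 0.1899 kJ/s.
Since 0.1899 > R, including E increases the long-run rate.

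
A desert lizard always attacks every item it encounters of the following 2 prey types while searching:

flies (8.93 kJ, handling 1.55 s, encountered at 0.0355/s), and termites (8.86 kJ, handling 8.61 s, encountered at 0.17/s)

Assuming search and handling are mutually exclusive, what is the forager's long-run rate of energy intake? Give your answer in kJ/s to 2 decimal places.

Energy encountered per unit search time: 0.0355×8.93 + 0.17×8.86 = 1.823 kJ/s.
Handling time per unit search time: 0.0355×1.55 + 0.17×8.61 = 1.519.
Rate = 1.823/(1 + 1.519) = 0.7239 kJ/s.

0.72 kJ/s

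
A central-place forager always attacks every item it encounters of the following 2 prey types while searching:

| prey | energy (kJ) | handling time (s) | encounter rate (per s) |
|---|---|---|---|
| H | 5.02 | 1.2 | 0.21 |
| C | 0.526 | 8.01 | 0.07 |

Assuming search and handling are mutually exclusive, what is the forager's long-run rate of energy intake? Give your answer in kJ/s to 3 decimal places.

Energy encountered per unit search time: 0.21×5.02 + 0.07×0.526 = 1.091 kJ/s.
Handling time per unit search time: 0.21×1.2 + 0.07×8.01 = 0.8127.
Rate = 1.091/(1 + 0.8127) = 0.6019 kJ/s.

0.602 kJ/s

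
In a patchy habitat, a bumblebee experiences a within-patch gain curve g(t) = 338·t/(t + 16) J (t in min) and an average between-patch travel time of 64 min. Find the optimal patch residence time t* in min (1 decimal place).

32.0 min

Optimal t* satisfies g'(t*) = g(t*)/(T + t*).
g'(t) = 338·16/(t + 16)². Setting 338·16/(t+16)² = 338t/[(t+16)(64+t)] gives 16(64+t) = t(t+16), so t² = 16×64 = 1024.
t* = √1024 = 32 min.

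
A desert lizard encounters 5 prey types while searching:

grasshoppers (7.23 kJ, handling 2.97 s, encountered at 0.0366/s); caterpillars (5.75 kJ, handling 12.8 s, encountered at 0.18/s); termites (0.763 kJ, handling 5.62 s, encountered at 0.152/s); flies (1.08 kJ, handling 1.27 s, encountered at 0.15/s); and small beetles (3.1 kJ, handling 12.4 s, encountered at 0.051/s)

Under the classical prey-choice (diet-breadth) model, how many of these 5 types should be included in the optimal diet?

3

Rank by E/h (kJ/s): grasshoppers 2.43, flies 0.85, caterpillars 0.449, small beetles 0.25, termites 0.136. Include each in turn until the next type's E/h falls below the running intake rate.
Rate on top 1: 0.2387. flies: 0.85 > 0.2387 → include.
Rate on top 2: 0.3284. caterpillars: 0.449 > 0.3284 → include.
Rate on top 3: 0.4056. small beetles: 0.25 < 0.4056 → exclude; stop.
Optimal diet: grasshoppers, flies, caterpillars — 3 of 5 types.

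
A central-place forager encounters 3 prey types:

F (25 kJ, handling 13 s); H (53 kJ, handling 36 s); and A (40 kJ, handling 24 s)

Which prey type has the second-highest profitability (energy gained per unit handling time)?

In descending order of E/h:
F: 25/13 = 1.92 kJ/s
A: 40/24 = 1.67 kJ/s
H: 53/36 = 1.47 kJ/s

A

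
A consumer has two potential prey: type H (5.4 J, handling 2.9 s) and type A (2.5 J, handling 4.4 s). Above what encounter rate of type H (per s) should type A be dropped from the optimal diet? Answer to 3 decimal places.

0.151 per s

The zero-one rule: include type A iff E₂/h₂ > λE₁/(1+λh₁). Equality gives the switch point.
λE₁h₂ = E₂ + λE₂h₁ ⇒ λ = E₂/(E₁h₂ − E₂h₁) = 2.5/(23.76 − 7.25) = 0.1514 per s.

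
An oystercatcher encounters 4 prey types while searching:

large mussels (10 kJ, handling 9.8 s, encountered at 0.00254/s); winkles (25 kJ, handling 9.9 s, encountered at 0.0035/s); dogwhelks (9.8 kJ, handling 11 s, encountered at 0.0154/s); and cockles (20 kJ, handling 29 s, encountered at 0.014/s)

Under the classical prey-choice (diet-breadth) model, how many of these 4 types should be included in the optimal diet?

4

E/h in descending order: winkles 2.53, large mussels 1.02, dogwhelks 0.891, cockles 0.69 kJ/s. The optimal diet is the largest prefix of this list for which every included type satisfies E_i/h_i > R on the types above it.
Rate on top 1: 0.08457. large mussels: 1.02 > 0.08457 → include.
Rate on top 2: 0.1066. dogwhelks: 0.891 > 0.1066 → include.
Rate on top 3: 0.2147. cockles: 0.69 > 0.2147 → include.
Optimal diet: winkles, large mussels, dogwhelks, cockles — 4 of 4 types.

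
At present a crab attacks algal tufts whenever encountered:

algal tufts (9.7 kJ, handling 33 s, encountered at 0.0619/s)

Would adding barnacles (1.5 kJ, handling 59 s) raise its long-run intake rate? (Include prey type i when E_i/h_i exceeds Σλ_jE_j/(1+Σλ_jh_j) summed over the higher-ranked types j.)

Current rate: (0.0619×9.7)/(1 + 0.0619×33) = 0.1973 kJ/s.
barnacles: E/h = 1.5/59 = 0.02542 kJ/s.
0.02542 < 0.1973, so adding barnacles would lower the average — exclude it.

No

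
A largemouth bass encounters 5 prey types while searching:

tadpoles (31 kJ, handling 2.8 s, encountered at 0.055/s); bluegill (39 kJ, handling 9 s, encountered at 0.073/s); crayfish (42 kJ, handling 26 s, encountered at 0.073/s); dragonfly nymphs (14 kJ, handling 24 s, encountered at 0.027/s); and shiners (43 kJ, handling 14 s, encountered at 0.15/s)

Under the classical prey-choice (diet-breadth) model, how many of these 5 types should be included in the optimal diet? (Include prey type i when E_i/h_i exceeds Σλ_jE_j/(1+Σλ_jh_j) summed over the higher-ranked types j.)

Rank by E/h (kJ/s): tadpoles 11.1, bluegill 4.33, shiners 3.07, crayfish 1.62, dragonfly nymphs 0.583. Include each in turn until the next type's E/h falls below the running intake rate.
Rate on top 1: 1.477. bluegill: 4.33 > 1.477 → include.
Rate on top 2: 2.514. shiners: 3.07 > 2.514 → include.
Rate on top 3: 2.813. crayfish: 1.62 < 2.813 → exclude; stop.
Optimal diet: tadpoles, bluegill, shiners — 3 of 5 types.

3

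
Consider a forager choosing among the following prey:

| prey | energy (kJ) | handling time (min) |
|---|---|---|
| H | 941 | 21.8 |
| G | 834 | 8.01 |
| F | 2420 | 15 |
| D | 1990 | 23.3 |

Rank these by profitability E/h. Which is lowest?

H

Profitability E/h (kJ/min): H = 941/21.8 = 43.2, G = 834/8.01 = 104, F = 2420/15 = 161, D = 1990/23.3 = 85.4.
Ranked: F > G > D > H.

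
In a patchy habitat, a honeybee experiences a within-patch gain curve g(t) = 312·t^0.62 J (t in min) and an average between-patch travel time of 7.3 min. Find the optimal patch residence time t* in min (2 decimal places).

11.91 min

By the marginal value theorem, leave when the instantaneous gain rate g'(t) equals the habitat-wide average g(t)/(T + t).
g'(t) = 0.62·312·t^-0.38. Setting 0.62·312·t^-0.38 = 312·t^0.62/(7.3+t) gives 0.62(7.3+t) = t, so 0.38·t = 0.62×7.3.
t* = 0.62×7.3/0.38 = 11.91 min.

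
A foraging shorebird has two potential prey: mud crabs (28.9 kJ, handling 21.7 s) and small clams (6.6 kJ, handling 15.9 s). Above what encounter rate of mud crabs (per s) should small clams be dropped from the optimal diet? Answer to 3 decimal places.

0.021 per s

At the threshold, the rate on mud crabs alone equals the profitability of small clams: λ·28.9/(1 + λ·21.7) = 6.6/15.9 = 0.4151.
Rearranging, λ(28.9 − 0.4151×21.7) = 0.4151, so λ = 0.4151/19.89 = 0.02087 per s.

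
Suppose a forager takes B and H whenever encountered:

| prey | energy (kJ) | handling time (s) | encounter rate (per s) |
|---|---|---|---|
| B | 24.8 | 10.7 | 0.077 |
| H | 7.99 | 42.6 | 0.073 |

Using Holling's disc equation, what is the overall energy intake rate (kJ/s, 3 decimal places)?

R = (0.077×24.8 + 0.073×7.99) / (1 + 0.077×10.7 + 0.073×42.6) = 2.493/4.934 = 0.5053 kJ/s.

0.505 kJ/s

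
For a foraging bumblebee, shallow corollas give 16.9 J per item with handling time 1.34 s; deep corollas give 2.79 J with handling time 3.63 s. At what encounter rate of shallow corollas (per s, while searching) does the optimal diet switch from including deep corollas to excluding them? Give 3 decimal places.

Drop deep corollas once their profitability E₂/h₂ falls below the rate achievable on shallow corollas alone: E₂/h₂ = λE₁/(1 + λh₁).
Solve for λ: λE₁h₂ = E₂(1 + λh₁) → λ(E₁h₂ − E₂h₁) = E₂ → λ = E₂/(E₁h₂ − E₂h₁).
λ = 2.79/(16.9×3.63 − 2.79×1.34) = 2.79/57.61 = 0.04843 per s.

0.048 per s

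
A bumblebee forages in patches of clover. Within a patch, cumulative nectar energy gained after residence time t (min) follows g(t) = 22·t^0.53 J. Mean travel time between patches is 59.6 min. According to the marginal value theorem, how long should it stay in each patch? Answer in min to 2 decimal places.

By the marginal value theorem, leave when the instantaneous gain rate g'(t) equals the habitat-wide average g(t)/(T + t).
g'(t) = 0.53·22·t^-0.47. Setting 0.53·22·t^-0.47 = 22·t^0.53/(59.6+t) gives 0.53(59.6+t) = t, so 0.47·t = 0.53×59.6.
t* = 0.53×59.6/0.47 = 67.21 min.

67.21 min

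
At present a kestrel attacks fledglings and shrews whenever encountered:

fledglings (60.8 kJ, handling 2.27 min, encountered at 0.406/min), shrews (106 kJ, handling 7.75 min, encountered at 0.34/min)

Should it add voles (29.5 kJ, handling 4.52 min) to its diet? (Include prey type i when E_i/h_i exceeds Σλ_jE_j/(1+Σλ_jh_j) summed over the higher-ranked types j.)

Intake rate on the current diet: R = (0.406×60.8 + 0.34×106) / (1 + 0.406×2.27 + 0.34×7.75) = 60.72/4.557 = 13.33 kJ/min.
voles: E/h = 29.5/4.52 = 6.527 kJ/min.
6.527 < 13.33, so adding voles would lower the average — exclude it.

No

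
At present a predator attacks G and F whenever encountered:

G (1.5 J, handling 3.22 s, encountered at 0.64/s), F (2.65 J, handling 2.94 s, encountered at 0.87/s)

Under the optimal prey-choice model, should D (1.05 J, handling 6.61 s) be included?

No

Current rate: (0.64×1.5 + 0.87×2.65)/(1 + 0.64×3.22 + 0.87×2.94) = 0.5812 J/s.
Profitability of D: 1.05/6.61 = 0.1589 J/s.
Since 0.1589 < R, time spent handling D is better spent searching.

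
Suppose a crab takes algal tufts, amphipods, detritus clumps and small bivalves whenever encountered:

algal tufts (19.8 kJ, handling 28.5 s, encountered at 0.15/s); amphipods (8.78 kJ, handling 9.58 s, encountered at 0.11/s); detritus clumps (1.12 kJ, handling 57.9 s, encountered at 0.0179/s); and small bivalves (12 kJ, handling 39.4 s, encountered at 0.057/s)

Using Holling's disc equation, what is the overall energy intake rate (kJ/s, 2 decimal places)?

Energy encountered per unit search time: 0.15×19.8 + 0.11×8.78 + 0.0179×1.12 + 0.057×12 = 4.64 kJ/s.
Handling time per unit search time: 0.15×28.5 + 0.11×9.58 + 0.0179×57.9 + 0.057×39.4 = 8.611.
Rate = 4.64/(1 + 8.611) = 0.4828 kJ/s.

0.48 kJ/s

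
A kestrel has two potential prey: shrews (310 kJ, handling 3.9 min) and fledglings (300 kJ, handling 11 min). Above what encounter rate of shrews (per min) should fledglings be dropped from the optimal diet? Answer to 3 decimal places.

The zero-one rule: include fledglings iff E₂/h₂ > λE₁/(1+λh₁). Equality gives the switch point.
λE₁h₂ = E₂ + λE₂h₁ ⇒ λ = E₂/(E₁h₂ − E₂h₁) = 300/(3410 − 1170) = 0.1339 per min.

0.134 per min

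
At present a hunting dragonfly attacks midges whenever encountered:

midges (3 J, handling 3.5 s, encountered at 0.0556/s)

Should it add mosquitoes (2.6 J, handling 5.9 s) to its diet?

Intake rate on the current diet: R = (0.0556×3) / (1 + 0.0556×3.5) = 0.1668/1.195 = 0.1396 J/s.
Profitability of mosquitoes: 2.6/5.9 = 0.4407 J/s.
Since 0.4407 > R, including mosquitoes increases the long-run rate.

Yes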